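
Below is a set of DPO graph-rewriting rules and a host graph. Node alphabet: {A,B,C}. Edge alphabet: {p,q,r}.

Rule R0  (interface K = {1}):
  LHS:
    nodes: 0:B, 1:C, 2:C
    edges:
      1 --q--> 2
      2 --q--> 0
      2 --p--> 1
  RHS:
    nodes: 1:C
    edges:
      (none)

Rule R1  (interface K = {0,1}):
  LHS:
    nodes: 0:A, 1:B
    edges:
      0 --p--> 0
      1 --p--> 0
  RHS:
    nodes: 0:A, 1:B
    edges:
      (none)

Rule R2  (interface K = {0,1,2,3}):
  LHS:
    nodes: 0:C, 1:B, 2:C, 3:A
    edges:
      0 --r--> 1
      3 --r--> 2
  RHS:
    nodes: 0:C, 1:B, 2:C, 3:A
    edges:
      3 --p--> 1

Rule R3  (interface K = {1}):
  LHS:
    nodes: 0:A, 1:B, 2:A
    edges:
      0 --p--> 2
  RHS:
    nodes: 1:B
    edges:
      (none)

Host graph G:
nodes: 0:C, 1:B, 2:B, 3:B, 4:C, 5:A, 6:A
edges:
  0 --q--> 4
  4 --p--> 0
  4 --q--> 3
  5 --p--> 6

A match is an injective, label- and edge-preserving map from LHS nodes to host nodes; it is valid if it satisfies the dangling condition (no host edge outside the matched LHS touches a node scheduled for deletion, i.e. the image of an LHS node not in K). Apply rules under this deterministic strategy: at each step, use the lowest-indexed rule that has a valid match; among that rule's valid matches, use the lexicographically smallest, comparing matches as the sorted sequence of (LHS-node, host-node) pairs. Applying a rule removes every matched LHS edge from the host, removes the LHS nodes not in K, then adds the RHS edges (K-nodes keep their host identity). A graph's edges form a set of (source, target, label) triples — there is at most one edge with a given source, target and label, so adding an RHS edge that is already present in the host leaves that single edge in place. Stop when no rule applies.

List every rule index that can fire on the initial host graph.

R0: 1 valid match — {0↦3, 1↦0, 2↦4}
R1: no valid match — LHS pattern not found
R2: no valid match — LHS pattern not found
R3: 3 valid matches — {0↦5, 1↦1, 2↦6}, {0↦5, 1↦2, 2↦6}, {0↦5, 1↦3, 2↦6}

Answer: [R0,R3]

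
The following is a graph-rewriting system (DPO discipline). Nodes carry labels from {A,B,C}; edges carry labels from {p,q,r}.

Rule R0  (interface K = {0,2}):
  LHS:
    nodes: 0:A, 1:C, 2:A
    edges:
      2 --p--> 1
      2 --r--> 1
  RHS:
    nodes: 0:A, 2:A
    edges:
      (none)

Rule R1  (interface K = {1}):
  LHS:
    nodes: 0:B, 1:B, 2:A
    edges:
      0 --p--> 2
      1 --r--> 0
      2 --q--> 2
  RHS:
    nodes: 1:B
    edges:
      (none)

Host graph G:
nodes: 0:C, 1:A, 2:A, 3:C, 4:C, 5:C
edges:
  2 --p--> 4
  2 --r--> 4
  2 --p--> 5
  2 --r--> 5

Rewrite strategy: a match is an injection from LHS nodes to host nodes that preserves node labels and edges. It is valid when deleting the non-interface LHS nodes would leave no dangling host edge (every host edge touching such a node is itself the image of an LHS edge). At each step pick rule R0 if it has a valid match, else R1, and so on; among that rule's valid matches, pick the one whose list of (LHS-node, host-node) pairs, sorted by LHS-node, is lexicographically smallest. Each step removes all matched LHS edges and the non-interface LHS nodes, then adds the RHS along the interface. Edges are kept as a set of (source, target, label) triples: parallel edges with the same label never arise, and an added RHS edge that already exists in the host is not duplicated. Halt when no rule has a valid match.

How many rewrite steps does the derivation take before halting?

[0] host  ⇒  6 nodes, 4 edges  {2-p->4 2-r->4 2-p->5 2-r->5}
[1] R0 @ {0↦1, 1↦4, 2↦2}  ⇒  5 nodes, 2 edges  {2-p->5 2-r->5}
[2] R0 @ {0↦1, 1↦5, 2↦2}  ⇒  4 nodes, 0 edges  {∅}
halt: no rule applies after step 2

Answer: 2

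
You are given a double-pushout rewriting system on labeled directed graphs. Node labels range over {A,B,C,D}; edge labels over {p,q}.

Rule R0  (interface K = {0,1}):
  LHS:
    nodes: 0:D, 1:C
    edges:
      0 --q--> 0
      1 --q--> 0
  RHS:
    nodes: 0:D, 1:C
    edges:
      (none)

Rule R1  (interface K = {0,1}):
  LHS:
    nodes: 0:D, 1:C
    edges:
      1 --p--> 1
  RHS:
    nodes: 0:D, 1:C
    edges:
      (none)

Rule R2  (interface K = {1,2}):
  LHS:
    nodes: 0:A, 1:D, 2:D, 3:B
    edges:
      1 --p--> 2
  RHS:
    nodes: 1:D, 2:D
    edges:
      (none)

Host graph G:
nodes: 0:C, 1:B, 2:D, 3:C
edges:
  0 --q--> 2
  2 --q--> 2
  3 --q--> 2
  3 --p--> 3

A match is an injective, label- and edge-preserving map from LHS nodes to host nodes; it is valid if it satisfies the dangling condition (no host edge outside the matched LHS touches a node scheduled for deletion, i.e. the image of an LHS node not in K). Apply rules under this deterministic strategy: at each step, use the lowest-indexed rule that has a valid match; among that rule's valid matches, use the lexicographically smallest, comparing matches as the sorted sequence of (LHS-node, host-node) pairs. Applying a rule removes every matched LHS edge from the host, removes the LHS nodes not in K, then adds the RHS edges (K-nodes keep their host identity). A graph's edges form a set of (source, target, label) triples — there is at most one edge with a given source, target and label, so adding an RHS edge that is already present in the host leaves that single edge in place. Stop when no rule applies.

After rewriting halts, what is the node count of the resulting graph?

start.  V:4 E:4  edges: 0-q->2 2-q->2 3-q->2 3-p->3
1. fire R0 via {0↦2, 1↦0}  →  V:4 E:2  edges: 3-q->2 3-p->3
2. fire R1 via {0↦2, 1↦3}  →  V:4 E:1  edges: 3-q->2
halt: no rule applies after step 2
NF nodes: {0:C, 1:B, 2:D, 3:C}

Answer: 4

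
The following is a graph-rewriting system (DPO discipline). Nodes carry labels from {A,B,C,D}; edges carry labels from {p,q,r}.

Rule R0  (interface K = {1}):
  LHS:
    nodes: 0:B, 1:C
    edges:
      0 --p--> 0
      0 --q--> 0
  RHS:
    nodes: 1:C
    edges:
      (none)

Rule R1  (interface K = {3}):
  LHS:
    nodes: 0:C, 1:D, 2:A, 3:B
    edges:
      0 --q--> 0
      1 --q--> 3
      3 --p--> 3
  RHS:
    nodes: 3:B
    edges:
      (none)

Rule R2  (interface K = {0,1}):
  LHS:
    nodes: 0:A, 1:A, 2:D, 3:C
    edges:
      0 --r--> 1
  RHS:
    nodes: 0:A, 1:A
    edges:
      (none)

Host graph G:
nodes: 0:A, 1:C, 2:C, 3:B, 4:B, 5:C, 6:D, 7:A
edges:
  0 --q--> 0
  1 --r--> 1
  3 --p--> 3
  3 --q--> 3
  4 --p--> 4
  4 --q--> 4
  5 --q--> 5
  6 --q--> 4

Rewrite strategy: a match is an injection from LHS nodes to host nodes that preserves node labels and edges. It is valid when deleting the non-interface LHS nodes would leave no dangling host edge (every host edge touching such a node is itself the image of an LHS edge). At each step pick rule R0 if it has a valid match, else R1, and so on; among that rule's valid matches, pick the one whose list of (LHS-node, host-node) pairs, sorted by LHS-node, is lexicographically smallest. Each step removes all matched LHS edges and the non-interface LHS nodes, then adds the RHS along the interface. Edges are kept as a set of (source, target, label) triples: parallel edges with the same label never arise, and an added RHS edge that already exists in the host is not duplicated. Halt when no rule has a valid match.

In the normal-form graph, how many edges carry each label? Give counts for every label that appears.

[0] host  ⇒  8 nodes, 8 edges  {0-q->0 1-r->1 3-p->3 3-q->3 4-p->4 4-q->4 5-q->5 6-q->4}
[1] R0 @ {0↦3, 1↦1}  ⇒  7 nodes, 6 edges  {0-q->0 1-r->1 4-p->4 4-q->4 5-q->5 6-q->4}
[2] R1 @ {0↦5, 1↦6, 2↦7, 3↦4}  ⇒  4 nodes, 3 edges  {0-q->0 1-r->1 4-q->4}
normal form: no rule applies after step 2
NF edges: [(0, 0, 'q'), (1, 1, 'r'), (4, 4, 'q')]

Answer: q:2 r:1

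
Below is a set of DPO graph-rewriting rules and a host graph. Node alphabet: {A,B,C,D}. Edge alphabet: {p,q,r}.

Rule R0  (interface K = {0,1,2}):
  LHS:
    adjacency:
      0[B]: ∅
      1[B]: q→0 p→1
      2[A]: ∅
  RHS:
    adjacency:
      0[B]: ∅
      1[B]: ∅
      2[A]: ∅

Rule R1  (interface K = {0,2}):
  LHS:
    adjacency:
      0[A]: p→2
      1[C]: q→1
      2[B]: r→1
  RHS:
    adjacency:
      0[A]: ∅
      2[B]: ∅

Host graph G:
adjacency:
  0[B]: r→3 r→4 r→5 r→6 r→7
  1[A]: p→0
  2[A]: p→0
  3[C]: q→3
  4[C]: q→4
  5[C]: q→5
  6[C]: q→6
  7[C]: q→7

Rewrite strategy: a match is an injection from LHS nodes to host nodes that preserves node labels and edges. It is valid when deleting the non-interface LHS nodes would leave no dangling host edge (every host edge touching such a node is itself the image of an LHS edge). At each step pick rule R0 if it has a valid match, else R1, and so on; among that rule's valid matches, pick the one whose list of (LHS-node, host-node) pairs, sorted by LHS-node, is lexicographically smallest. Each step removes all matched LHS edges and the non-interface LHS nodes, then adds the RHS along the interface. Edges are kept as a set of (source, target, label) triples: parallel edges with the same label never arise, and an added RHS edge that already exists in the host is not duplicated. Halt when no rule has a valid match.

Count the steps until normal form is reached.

Answer: 2

Derivation:
initial: |V|=8 |E|=12  E = 0-r->3 0-r->4 0-r->5 0-r->6 0-r->7 1-p->0 2-p->0 3-q->3 4-q->4 5-q->5 6-q->6 7-q->7
step 1: apply R1 at {0↦1, 1↦3, 2↦0}  → |V|=7 |E|=9  E = 0-r->4 0-r->5 0-r->6 0-r->7 2-p->0 4-q->4 5-q->5 6-q->6 7-q->7
step 2: apply R1 at {0↦2, 1↦4, 2↦0}  → |V|=6 |E|=6  E = 0-r->5 0-r->6 0-r->7 5-q->5 6-q->6 7-q->7
final graph: no rule applies after step 2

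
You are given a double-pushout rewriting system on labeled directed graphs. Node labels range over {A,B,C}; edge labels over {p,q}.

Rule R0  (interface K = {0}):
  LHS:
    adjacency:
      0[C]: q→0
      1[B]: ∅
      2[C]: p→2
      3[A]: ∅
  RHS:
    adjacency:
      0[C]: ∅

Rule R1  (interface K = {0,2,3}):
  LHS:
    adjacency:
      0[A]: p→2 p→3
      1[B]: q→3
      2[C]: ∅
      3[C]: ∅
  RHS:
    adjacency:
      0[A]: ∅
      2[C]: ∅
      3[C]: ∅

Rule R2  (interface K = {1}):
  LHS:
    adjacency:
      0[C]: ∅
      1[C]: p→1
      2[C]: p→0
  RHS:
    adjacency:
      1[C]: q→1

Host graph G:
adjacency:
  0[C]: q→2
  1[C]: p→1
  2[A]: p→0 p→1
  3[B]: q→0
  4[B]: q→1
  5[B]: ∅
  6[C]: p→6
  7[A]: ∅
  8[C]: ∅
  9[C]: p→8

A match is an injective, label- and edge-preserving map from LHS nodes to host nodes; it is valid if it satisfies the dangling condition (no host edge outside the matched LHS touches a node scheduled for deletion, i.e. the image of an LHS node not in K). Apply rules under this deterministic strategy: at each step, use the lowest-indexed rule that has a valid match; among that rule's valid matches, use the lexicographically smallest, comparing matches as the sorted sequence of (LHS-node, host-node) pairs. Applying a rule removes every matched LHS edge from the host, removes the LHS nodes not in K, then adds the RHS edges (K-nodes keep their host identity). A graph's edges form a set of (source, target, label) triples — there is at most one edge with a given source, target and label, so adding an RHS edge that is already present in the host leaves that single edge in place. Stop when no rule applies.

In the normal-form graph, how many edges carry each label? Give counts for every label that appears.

Answer: q:2

Rewrite trace:
start.  V:10 E:8  edges: 0-q->2 1-p->1 2-p->0 2-p->1 3-q->0 4-q->1 6-p->6 9-p->8
1. fire R1 via {0↦2, 1↦3, 2↦1, 3↦0}  →  V:9 E:5  edges: 0-q->2 1-p->1 4-q->1 6-p->6 9-p->8
2. fire R2 via {0↦8, 1↦1, 2↦9}  →  V:7 E:4  edges: 0-q->2 1-q->1 4-q->1 6-p->6
3. fire R0 via {0↦1, 1↦5, 2↦6, 3↦7}  →  V:4 E:2  edges: 0-q->2 4-q->1
halt: no rule applies after step 3
NF edges: [(0, 2, 'q'), (4, 1, 'q')]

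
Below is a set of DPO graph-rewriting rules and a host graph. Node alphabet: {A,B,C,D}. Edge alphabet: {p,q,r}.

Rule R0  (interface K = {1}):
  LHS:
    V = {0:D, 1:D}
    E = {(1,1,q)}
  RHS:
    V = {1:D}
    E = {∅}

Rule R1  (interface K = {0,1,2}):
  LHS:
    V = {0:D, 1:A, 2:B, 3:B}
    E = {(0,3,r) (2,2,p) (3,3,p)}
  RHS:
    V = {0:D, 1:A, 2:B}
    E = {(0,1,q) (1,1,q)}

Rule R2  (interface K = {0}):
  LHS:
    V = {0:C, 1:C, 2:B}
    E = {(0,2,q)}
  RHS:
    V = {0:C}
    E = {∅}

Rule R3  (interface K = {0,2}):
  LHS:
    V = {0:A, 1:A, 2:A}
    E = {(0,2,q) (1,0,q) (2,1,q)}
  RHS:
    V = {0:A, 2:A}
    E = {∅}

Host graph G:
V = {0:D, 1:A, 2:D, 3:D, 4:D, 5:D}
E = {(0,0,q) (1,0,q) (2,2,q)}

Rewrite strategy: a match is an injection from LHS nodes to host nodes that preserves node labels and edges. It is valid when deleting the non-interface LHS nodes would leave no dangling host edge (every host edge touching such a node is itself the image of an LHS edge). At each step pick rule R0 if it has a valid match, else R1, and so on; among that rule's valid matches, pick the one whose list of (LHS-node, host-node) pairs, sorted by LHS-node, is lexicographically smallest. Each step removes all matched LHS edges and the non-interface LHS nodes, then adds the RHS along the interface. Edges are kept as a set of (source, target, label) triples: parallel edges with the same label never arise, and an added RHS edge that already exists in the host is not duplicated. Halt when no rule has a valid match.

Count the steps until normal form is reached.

Answer: 2

Steps:
start.  V:6 E:3  edges: 0-q->0 1-q->0 2-q->2
1. fire R0 via {0↦3, 1↦0}  →  V:5 E:2  edges: 1-q->0 2-q->2
2. fire R0 via {0↦4, 1↦2}  →  V:4 E:1  edges: 1-q->0
normal form: no rule applies after step 2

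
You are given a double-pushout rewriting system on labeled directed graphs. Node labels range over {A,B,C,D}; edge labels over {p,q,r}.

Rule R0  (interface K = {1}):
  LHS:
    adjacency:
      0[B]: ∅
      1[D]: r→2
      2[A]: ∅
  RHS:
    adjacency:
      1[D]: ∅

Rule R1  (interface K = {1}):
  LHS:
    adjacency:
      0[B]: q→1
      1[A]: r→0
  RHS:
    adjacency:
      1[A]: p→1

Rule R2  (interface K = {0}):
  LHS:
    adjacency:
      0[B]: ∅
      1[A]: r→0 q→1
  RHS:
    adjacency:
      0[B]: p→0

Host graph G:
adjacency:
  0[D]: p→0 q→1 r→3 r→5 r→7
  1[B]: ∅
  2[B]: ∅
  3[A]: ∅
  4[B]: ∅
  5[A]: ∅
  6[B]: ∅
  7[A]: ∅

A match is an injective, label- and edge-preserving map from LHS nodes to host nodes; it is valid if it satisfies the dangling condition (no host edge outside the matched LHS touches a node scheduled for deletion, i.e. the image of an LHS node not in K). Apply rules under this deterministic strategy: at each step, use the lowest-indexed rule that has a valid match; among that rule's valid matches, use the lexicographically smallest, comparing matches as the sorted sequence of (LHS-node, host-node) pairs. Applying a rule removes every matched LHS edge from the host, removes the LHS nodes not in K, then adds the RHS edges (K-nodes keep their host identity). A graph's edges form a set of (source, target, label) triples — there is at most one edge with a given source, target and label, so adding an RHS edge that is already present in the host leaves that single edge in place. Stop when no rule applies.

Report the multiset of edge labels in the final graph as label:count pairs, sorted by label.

Answer: p:1 q:1

Rewrite trace:
initial: |V|=8 |E|=5  E = 0-p->0 0-q->1 0-r->3 0-r->5 0-r->7
step 1: apply R0 at {0↦2, 1↦0, 2↦3}  → |V|=6 |E|=4  E = 0-p->0 0-q->1 0-r->5 0-r->7
step 2: apply R0 at {0↦4, 1↦0, 2↦5}  → |V|=4 |E|=3  E = 0-p->0 0-q->1 0-r->7
step 3: apply R0 at {0↦6, 1↦0, 2↦7}  → |V|=2 |E|=2  E = 0-p->0 0-q->1
normal form: no rule applies after step 3
NF edges: [(0, 0, 'p'), (0, 1, 'q')]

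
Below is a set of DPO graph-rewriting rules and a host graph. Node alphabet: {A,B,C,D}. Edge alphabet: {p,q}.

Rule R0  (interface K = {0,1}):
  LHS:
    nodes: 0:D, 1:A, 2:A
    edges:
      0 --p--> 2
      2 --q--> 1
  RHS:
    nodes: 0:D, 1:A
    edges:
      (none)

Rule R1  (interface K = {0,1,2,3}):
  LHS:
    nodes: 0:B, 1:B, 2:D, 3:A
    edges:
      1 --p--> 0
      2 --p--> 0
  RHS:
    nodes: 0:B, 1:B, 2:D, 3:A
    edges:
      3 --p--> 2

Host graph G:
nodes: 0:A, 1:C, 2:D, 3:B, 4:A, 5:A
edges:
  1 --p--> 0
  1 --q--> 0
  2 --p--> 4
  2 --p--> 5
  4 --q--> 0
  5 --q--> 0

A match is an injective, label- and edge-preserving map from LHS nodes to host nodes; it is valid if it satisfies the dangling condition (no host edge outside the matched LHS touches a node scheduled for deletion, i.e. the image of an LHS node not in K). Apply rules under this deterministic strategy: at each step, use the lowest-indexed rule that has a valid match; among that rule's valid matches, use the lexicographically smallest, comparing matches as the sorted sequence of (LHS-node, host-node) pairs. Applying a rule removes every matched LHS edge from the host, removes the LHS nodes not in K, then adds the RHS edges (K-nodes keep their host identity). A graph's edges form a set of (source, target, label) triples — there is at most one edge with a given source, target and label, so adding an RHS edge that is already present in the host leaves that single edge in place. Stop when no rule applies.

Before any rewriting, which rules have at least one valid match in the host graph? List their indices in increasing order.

Answer: [R0]

Derivation:
R0: 2 valid matches — {0↦2, 1↦0, 2↦4}, {0↦2, 1↦0, 2↦5}
R1: no valid match — LHS pattern not found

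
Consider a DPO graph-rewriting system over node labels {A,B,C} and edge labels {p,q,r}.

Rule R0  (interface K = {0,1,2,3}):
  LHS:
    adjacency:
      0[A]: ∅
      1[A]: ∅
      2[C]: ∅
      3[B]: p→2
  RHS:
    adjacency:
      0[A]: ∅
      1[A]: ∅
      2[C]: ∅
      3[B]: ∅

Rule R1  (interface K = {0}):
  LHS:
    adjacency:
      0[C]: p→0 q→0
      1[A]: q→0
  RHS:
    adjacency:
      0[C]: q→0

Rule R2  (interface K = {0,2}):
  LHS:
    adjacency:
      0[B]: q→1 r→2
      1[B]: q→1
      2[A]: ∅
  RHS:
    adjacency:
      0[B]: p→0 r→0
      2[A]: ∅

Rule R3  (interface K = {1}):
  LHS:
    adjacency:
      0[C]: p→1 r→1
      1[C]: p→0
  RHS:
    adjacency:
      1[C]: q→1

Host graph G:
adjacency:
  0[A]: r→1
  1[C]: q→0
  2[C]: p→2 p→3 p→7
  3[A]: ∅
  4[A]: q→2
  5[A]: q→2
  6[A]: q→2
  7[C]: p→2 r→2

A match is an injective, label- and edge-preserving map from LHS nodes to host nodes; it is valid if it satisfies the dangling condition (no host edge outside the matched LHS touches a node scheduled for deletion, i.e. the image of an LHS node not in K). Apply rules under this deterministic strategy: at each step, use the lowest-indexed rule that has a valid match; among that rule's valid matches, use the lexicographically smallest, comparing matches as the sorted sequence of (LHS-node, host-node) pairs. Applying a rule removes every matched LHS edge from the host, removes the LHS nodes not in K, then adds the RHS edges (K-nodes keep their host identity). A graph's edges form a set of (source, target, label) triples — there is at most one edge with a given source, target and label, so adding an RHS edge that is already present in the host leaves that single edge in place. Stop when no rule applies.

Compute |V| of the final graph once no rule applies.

Answer: 6

Derivation:
initial: |V|=8 |E|=10  E = 0-r->1 1-q->0 2-p->2 2-p->3 2-p->7 4-q->2 5-q->2 6-q->2 7-p->2 7-r->2
step 1: apply R3 at {0↦7, 1↦2}  → |V|=7 |E|=8  E = 0-r->1 1-q->0 2-p->2 2-q->2 2-p->3 4-q->2 5-q->2 6-q->2
step 2: apply R1 at {0↦2, 1↦4}  → |V|=6 |E|=6  E = 0-r->1 1-q->0 2-q->2 2-p->3 5-q->2 6-q->2
normal form: no rule applies after step 2
NF nodes: {0:A, 1:C, 2:C, 3:A, 5:A, 6:A}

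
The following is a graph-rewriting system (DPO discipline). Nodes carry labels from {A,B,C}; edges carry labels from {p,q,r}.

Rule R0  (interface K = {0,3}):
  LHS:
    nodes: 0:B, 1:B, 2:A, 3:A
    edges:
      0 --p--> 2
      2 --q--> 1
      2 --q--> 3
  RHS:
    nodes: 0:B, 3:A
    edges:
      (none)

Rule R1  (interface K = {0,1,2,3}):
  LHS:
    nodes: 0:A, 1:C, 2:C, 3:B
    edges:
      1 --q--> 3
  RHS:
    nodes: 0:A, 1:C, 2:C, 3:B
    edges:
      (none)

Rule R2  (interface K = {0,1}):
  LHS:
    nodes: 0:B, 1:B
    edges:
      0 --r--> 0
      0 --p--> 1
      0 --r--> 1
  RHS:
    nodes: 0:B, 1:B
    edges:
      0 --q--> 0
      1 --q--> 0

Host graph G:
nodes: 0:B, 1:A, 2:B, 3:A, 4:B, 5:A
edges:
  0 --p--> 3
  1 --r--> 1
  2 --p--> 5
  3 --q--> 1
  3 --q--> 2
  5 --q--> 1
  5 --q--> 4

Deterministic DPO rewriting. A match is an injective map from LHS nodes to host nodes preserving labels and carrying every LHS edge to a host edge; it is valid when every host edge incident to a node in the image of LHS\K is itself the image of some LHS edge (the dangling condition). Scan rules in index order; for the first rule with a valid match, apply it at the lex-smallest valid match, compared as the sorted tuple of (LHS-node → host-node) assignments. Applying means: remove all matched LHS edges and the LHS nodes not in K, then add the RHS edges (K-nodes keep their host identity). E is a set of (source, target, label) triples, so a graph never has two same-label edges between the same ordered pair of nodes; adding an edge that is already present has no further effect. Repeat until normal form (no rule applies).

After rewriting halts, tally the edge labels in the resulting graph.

Answer: r:1

Steps:
initial: |V|=6 |E|=7  E = 0-p->3 1-r->1 2-p->5 3-q->1 3-q->2 5-q->1 5-q->4
step 1: apply R0 at {0↦2, 1↦4, 2↦5, 3↦1}  → |V|=4 |E|=4  E = 0-p->3 1-r->1 3-q->1 3-q->2
step 2: apply R0 at {0↦0, 1↦2, 2↦3, 3↦1}  → |V|=2 |E|=1  E = 1-r->1
final graph: no rule applies after step 2
NF edges: [(1, 1, 'r')]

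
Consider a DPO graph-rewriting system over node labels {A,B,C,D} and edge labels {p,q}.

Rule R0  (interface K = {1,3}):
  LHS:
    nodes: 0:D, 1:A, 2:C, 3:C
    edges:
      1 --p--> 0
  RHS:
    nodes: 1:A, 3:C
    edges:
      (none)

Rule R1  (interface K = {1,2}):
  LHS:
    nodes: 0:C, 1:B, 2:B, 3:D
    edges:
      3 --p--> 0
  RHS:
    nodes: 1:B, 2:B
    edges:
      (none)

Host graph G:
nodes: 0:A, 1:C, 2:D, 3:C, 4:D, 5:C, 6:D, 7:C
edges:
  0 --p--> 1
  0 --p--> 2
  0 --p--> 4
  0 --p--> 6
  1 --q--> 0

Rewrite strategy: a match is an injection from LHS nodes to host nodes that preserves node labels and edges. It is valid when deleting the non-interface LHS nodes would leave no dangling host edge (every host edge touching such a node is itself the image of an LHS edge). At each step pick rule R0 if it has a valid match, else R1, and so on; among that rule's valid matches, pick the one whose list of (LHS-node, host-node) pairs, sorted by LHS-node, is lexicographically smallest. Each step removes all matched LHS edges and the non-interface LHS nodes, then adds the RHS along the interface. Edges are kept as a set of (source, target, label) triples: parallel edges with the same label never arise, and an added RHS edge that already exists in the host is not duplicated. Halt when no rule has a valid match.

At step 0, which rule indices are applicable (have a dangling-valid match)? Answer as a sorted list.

R0: 27 valid matches — {0↦2, 1↦0, 2↦3, 3↦1}, {0↦2, 1↦0, 2↦3, 3↦5}, {0↦2, 1↦0, 2↦3, 3↦7} (+24 more)
R1: no valid match — LHS pattern not found

Answer: [R0]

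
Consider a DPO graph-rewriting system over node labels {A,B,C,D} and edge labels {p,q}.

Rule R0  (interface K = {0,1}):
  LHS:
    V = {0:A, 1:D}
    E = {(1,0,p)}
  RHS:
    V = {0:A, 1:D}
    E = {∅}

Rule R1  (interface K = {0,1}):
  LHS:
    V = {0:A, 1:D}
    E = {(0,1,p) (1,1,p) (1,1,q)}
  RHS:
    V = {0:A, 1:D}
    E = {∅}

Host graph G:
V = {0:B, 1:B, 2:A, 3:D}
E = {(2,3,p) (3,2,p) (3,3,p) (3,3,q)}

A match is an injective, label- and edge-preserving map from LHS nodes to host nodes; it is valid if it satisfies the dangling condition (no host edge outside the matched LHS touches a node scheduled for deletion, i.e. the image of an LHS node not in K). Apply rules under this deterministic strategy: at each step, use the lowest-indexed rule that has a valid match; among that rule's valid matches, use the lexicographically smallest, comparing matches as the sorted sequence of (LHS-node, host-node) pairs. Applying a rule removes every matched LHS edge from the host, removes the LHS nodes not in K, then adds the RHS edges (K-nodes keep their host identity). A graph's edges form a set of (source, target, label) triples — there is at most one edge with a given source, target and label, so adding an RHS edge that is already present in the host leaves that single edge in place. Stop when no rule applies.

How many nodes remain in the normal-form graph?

[0] host  ⇒  4 nodes, 4 edges  {2-p->3 3-p->2 3-p->3 3-q->3}
[1] R0 @ {0↦2, 1↦3}  ⇒  4 nodes, 3 edges  {2-p->3 3-p->3 3-q->3}
[2] R1 @ {0↦2, 1↦3}  ⇒  4 nodes, 0 edges  {∅}
final graph: no rule applies after step 2
NF nodes: {0:B, 1:B, 2:A, 3:D}

Answer: 4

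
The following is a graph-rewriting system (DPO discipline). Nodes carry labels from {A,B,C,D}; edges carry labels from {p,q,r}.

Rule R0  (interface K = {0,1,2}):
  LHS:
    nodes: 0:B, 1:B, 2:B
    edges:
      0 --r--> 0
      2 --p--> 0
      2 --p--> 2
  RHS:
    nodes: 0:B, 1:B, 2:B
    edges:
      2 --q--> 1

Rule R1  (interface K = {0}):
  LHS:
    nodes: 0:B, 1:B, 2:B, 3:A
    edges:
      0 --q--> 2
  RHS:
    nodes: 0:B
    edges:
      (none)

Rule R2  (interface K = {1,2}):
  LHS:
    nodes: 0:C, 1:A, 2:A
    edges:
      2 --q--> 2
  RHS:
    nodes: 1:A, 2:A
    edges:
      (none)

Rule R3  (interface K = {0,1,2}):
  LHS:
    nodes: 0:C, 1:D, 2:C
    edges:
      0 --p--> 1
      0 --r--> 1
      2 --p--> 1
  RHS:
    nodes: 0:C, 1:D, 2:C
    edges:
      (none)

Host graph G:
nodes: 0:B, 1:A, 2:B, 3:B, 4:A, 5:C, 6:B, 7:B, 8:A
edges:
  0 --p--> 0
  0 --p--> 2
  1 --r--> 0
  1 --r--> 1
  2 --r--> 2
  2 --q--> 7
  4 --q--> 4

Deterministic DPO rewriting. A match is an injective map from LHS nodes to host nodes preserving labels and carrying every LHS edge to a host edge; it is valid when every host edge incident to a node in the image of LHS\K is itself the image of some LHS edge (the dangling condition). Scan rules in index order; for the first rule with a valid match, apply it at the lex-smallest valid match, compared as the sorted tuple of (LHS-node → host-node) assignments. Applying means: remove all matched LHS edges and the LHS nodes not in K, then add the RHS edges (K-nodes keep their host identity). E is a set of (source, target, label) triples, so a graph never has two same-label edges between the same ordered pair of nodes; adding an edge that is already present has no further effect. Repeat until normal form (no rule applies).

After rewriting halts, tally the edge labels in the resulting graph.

Answer: q:1 r:2

Derivation:
[0] host  ⇒  9 nodes, 7 edges  {0-p->0 0-p->2 1-r->0 1-r->1 2-r->2 2-q->7 4-q->4}
[1] R0 @ {0↦2, 1↦3, 2↦0}  ⇒  9 nodes, 5 edges  {0-q->3 1-r->0 1-r->1 2-q->7 4-q->4}
[2] R1 @ {0↦0, 1↦6, 2↦3, 3↦8}  ⇒  6 nodes, 4 edges  {1-r->0 1-r->1 2-q->7 4-q->4}
[3] R2 @ {0↦5, 1↦1, 2↦4}  ⇒  5 nodes, 3 edges  {1-r->0 1-r->1 2-q->7}
final graph: no rule applies after step 3
NF edges: [(1, 0, 'r'), (1, 1, 'r'), (2, 7, 'q')]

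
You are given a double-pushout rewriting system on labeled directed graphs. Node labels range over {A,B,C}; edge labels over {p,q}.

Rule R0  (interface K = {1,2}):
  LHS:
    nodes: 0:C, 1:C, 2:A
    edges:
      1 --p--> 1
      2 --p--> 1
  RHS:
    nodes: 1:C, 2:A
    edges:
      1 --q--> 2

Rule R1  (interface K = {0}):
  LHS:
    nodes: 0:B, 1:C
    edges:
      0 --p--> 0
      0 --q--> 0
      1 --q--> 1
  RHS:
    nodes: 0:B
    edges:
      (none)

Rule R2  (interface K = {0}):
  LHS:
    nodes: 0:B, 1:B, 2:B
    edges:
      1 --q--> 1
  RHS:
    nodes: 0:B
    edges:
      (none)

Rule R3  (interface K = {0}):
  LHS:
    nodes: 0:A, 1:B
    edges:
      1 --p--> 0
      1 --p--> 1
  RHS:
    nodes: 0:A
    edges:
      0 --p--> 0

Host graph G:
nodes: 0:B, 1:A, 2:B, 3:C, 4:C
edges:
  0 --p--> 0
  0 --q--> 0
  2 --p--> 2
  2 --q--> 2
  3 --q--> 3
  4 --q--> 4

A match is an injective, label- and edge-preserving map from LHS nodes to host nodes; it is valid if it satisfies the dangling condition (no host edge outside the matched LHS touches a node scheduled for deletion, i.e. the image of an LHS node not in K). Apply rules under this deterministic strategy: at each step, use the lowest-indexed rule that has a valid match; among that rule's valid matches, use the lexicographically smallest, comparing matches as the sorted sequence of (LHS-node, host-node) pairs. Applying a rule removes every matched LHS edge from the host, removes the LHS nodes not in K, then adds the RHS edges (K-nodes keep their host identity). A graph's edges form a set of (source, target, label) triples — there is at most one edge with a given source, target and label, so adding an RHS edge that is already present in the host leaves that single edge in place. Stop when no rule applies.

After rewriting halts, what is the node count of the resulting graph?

initial: |V|=5 |E|=6  E = 0-p->0 0-q->0 2-p->2 2-q->2 3-q->3 4-q->4
step 1: apply R1 at {0↦0, 1↦3}  → |V|=4 |E|=3  E = 2-p->2 2-q->2 4-q->4
step 2: apply R1 at {0↦2, 1↦4}  → |V|=3 |E|=0  E = ∅
final graph: no rule applies after step 2
NF nodes: {0:B, 1:A, 2:B}

Answer: 3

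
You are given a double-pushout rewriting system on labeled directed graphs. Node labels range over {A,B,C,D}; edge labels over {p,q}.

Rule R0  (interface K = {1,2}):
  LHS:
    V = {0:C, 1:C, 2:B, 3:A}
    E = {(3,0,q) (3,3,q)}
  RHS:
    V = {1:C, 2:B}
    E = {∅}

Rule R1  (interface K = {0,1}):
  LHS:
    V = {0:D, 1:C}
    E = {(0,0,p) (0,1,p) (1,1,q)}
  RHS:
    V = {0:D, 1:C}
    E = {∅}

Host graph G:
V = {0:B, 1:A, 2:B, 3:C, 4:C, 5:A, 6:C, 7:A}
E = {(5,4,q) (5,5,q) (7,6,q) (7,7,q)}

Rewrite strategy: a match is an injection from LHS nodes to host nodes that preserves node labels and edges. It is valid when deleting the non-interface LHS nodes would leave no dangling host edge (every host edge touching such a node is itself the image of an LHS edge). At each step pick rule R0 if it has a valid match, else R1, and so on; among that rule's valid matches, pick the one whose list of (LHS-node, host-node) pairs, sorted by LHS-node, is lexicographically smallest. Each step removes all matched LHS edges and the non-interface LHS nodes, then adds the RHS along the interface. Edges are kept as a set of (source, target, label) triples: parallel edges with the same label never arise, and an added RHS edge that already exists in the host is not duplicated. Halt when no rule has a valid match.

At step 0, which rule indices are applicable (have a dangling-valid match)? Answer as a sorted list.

R0: 8 valid matches — {0↦4, 1↦3, 2↦0, 3↦5}, {0↦4, 1↦3, 2↦2, 3↦5}, {0↦4, 1↦6, 2↦0, 3↦5} (+5 more)
R1: no valid match — LHS pattern not found

Answer: [R0]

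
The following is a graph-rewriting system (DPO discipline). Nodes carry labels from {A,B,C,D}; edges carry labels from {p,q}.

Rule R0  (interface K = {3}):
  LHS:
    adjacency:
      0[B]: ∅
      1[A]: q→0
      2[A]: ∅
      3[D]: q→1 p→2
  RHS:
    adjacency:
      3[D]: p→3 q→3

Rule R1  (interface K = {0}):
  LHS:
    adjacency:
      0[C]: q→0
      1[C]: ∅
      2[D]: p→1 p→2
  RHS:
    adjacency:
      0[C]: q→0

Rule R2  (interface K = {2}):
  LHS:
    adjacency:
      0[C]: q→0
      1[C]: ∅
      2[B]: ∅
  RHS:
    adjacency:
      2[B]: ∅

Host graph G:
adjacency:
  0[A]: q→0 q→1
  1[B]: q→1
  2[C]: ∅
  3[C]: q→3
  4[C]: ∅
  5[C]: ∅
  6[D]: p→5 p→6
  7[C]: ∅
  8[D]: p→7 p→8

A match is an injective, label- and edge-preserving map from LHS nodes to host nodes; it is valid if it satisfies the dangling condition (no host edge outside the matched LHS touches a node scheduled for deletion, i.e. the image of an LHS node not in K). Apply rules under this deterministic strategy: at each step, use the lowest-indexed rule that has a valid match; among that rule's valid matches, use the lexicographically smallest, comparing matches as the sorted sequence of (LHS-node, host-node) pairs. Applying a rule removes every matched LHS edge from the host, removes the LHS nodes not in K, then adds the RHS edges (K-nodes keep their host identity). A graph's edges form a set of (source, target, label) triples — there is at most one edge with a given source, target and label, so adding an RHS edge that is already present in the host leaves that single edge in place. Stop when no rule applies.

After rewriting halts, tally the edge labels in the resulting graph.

[0] host  ⇒  9 nodes, 8 edges  {0-q->0 0-q->1 1-q->1 3-q->3 6-p->5 6-p->6 8-p->7 8-p->8}
[1] R1 @ {0↦3, 1↦5, 2↦6}  ⇒  7 nodes, 6 edges  {0-q->0 0-q->1 1-q->1 3-q->3 8-p->7 8-p->8}
[2] R1 @ {0↦3, 1↦7, 2↦8}  ⇒  5 nodes, 4 edges  {0-q->0 0-q->1 1-q->1 3-q->3}
[3] R2 @ {0↦3, 1↦2, 2↦1}  ⇒  3 nodes, 3 edges  {0-q->0 0-q->1 1-q->1}
final graph: no rule applies after step 3
NF edges: [(0, 0, 'q'), (0, 1, 'q'), (1, 1, 'q')]

Answer: q:3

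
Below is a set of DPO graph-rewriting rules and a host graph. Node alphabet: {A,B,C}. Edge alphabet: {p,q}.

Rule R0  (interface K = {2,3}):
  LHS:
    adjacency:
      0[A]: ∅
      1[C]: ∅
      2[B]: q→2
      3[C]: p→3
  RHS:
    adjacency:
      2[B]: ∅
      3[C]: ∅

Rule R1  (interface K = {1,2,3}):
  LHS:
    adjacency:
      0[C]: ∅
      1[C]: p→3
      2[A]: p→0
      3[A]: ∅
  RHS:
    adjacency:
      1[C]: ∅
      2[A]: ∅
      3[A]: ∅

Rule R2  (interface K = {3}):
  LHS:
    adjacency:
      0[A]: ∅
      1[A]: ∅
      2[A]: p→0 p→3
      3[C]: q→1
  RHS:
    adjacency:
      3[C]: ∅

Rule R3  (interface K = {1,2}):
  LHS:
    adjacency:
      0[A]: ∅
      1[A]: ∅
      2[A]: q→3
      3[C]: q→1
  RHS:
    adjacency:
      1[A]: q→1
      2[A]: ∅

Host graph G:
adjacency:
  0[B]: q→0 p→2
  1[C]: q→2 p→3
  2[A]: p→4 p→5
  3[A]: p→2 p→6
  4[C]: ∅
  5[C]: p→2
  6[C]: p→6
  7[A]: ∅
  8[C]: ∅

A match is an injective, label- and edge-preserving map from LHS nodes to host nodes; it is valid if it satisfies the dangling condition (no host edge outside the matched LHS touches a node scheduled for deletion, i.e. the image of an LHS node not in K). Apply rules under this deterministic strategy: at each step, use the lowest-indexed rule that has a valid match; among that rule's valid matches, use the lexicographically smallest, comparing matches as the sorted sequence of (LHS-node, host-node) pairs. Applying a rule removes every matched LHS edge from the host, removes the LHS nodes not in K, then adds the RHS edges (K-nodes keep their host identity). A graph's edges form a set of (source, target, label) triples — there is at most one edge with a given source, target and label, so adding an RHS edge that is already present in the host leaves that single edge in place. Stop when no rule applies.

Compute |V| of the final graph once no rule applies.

Answer: 5

Steps:
initial: |V|=9 |E|=10  E = 0-q->0 0-p->2 1-q->2 1-p->3 2-p->4 2-p->5 3-p->2 3-p->6 5-p->2 6-p->6
step 1: apply R0 at {0↦7, 1↦8, 2↦0, 3↦6}  → |V|=7 |E|=8  E = 0-p->2 1-q->2 1-p->3 2-p->4 2-p->5 3-p->2 3-p->6 5-p->2
step 2: apply R1 at {0↦4, 1↦1, 2↦2, 3↦3}  → |V|=6 |E|=6  E = 0-p->2 1-q->2 2-p->5 3-p->2 3-p->6 5-p->2
step 3: apply R1 at {0↦6, 1↦5, 2↦3, 3↦2}  → |V|=5 |E|=4  E = 0-p->2 1-q->2 2-p->5 3-p->2
final graph: no rule applies after step 3
NF nodes: {0:B, 1:C, 2:A, 3:A, 5:C}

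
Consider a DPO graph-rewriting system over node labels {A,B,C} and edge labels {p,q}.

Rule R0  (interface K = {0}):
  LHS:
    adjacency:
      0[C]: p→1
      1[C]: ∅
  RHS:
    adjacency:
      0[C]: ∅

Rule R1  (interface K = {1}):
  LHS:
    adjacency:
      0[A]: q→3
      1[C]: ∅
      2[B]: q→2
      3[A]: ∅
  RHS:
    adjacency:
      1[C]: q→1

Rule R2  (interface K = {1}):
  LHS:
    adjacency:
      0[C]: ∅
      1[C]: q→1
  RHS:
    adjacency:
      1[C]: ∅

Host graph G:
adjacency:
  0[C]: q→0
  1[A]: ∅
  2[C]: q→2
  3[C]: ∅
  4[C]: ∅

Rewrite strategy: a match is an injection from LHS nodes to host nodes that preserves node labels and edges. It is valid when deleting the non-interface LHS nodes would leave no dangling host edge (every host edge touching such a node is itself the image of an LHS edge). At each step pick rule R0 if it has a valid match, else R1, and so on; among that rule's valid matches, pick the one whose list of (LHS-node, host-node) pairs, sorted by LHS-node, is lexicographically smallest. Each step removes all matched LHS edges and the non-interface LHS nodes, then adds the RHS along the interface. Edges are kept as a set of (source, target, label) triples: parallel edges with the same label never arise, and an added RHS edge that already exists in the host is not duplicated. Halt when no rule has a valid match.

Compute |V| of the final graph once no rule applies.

Answer: 3

Steps:
initial: |V|=5 |E|=2  E = 0-q->0 2-q->2
step 1: apply R2 at {0↦3, 1↦0}  → |V|=4 |E|=1  E = 2-q->2
step 2: apply R2 at {0↦0, 1↦2}  → |V|=3 |E|=0  E = ∅
final graph: no rule applies after step 2
NF nodes: {1:A, 2:C, 4:C}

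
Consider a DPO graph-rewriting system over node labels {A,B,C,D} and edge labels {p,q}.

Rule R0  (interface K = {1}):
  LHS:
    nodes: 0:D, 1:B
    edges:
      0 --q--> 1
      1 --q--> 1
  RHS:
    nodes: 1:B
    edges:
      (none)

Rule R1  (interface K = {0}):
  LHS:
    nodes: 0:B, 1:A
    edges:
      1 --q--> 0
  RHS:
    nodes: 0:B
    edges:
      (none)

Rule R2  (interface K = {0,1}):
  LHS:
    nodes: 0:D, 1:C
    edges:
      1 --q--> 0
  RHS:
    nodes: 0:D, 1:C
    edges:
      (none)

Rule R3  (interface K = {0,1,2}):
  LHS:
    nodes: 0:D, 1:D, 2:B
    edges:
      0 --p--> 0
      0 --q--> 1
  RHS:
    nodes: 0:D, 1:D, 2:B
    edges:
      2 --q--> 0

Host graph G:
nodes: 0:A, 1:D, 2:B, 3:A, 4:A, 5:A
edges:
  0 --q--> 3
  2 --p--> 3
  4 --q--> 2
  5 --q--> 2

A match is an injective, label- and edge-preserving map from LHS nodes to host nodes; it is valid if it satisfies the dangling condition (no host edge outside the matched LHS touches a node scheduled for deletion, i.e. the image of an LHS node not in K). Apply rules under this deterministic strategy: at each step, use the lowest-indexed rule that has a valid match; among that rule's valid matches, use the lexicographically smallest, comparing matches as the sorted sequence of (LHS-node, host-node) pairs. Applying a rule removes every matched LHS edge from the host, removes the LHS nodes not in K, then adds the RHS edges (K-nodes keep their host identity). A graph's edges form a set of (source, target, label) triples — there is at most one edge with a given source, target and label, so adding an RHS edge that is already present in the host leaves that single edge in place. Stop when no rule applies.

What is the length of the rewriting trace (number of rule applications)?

start.  V:6 E:4  edges: 0-q->3 2-p->3 4-q->2 5-q->2
1. fire R1 via {0↦2, 1↦4}  →  V:5 E:3  edges: 0-q->3 2-p->3 5-q->2
2. fire R1 via {0↦2, 1↦5}  →  V:4 E:2  edges: 0-q->3 2-p->3
normal form: no rule applies after step 2

Answer: 2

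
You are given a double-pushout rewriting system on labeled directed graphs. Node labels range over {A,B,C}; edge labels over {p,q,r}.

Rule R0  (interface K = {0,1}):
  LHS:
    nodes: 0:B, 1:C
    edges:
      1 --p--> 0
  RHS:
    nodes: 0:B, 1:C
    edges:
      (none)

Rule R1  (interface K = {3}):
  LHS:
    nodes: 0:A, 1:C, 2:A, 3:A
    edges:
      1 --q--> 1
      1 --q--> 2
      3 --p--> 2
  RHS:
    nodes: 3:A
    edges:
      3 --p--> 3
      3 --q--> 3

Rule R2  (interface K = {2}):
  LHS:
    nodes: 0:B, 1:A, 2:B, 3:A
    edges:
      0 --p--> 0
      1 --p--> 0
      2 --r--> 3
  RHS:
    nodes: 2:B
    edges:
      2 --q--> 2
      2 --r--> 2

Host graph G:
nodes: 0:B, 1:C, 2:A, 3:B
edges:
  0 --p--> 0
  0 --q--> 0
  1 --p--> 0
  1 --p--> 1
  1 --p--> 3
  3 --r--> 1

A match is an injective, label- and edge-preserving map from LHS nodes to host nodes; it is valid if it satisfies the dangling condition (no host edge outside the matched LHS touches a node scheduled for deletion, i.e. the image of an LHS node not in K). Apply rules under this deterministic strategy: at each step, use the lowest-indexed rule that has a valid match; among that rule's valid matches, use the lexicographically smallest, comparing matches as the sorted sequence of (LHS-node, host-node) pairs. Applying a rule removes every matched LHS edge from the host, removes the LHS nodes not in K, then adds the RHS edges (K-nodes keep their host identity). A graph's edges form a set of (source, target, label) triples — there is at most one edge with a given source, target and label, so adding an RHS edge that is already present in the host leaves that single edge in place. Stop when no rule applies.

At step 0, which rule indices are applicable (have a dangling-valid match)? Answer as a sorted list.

R0: 2 valid matches — {0↦0, 1↦1}, {0↦3, 1↦1}
R1: no valid match — LHS pattern not found
R2: no valid match — LHS pattern not found

Answer: [R0]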